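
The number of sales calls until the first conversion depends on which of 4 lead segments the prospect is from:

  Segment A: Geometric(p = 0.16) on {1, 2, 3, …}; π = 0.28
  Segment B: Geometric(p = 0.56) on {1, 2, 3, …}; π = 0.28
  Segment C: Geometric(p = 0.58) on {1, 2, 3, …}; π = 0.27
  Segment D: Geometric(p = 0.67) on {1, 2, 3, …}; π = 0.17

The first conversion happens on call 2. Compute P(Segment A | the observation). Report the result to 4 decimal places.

Posterior ∝ prior × likelihood, so P(k | x) ∝ π_k f_k(x); normalise over all components.
Geometric probabilities:
  L_A = 0.16·(1−0.16)^1 = 0.16·0.84 = 0.1344
  L_B = 0.56·(1−0.56)^1 = 0.56·0.44 = 0.2464
  L_C = 0.58·(1−0.58)^1 = 0.58·0.42 = 0.2436
  L_D = 0.67·(1−0.67)^1 = 0.67·0.33 = 0.2211
Weight by the priors:
  π_A·L_A = 0.28 × 0.1344 = 0.037632
  π_B·L_B = 0.28 × 0.2464 = 0.068992
  π_C·L_C = 0.27 × 0.2436 = 0.065772
  π_D·L_D = 0.17 × 0.2211 = 0.037587
Normaliser: 0.037632 + 0.068992 + 0.065772 + 0.037587 = 0.209983
Responsibility of Segment A: 0.037632 / 0.209983 ≈ 0.1792

0.1792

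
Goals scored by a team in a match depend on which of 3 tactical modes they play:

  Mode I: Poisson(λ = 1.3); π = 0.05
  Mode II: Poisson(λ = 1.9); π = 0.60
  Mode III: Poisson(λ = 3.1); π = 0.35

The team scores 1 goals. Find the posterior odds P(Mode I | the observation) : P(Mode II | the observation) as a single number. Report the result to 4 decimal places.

0.1039

Only the two components matter; the odds are (w_i f_i(x)) / (w_j f_j(x)).
Evaluate each component's likelihood at the observed value:
  L_I = 0.354291
  L_II = 0.28418
  L_III = 0.139653
Odds = (0.05/0.60) × (0.354291/0.28418) = 0.0833333 × 1.24671 ≈ 0.1039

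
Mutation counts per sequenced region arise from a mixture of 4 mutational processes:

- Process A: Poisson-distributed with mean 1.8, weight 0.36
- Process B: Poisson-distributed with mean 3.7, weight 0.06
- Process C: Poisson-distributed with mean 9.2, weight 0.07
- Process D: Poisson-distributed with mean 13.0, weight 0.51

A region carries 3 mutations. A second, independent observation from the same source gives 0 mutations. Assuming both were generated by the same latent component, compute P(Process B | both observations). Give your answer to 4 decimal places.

0.0314

The responsibility of component k is π_k f_k(x) divided by Σ_j π_j f_j(x).
Since both observations come from the same component, the likelihood for component k is f_k(x₁)·f_k(x₂).
  f_A = [e^(−1.8)·1.8^3/3! = 0.160671] × [0.165299] = 0.0265587
  f_B = [e^(−3.7)·3.7^3/3! = 0.20872] × [0.0247235] = 0.0051603
  f_C = [e^(−9.2)·9.2^3/3! = 0.013113] × [0.000101039] = 1.32493e-06
  f_D = [e^(−13.0)·13.0^3/3! = 0.000827657] × [2.26033e-06] = 1.87078e-09
Weight by the priors:
  π_A·f_A = 0.36 × 0.0265587 = 0.00956112
  π_B·f_B = 0.06 × 0.0051603 = 0.000309618
  π_C·f_C = 0.07 × 1.32493e-06 = 9.27453e-08
  π_D·f_D = 0.51 × 1.87078e-09 = 9.54097e-10
Normaliser: 0.00956112 + 0.000309618 + 9.27453e-08 + 9.54097e-10 = 0.00987083
P(Process B | x₁, x₂) ≈ 0.0314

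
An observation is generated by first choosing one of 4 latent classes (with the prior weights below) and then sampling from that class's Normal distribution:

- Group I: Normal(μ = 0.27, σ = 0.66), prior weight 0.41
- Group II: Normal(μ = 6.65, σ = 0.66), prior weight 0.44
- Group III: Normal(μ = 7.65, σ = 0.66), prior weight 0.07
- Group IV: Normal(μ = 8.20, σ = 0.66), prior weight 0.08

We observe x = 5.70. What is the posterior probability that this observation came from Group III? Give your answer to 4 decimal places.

0.0057

P(component k | x) = w_k·f_k(x) / marginal(x), where marginal(x) = Σ_j w_j·f_j(x).
Evaluate each component's likelihood at the observed value:
  p_I = (1/(0.66·√(2π)))·exp(−(5.70−0.27)²/(2·0.66²)) = 0.604458·exp(-33.84401) = 1.21088e-15
  p_II = (1/(0.66·√(2π)))·exp(−(5.70−6.65)²/(2·0.66²)) = 0.604458·exp(-1.03593) = 0.21452
  p_III = (1/(0.66·√(2π)))·exp(−(5.70−7.65)²/(2·0.66²)) = 0.604458·exp(-4.36467) = 0.00768802
  p_IV = (1/(0.66·√(2π)))·exp(−(5.70−8.20)²/(2·0.66²)) = 0.604458·exp(-7.17401) = 0.000463161
Unnormalised posteriors:
  w_I·p_I = 0.41 × 1.21088e-15 = 4.9646e-16
  w_II·p_II = 0.44 × 0.21452 = 0.094389
  w_III·p_III = 0.07 × 0.00768802 = 0.000538161
  w_IV·p_IV = 0.08 × 0.000463161 = 3.70529e-05
Denominator: 4.9646e-16 + 0.094389 + 0.000538161 + 3.70529e-05 = 0.0949642
P(Group III | 5.70) = 0.000538161 / 0.0949642 ≈ 0.0057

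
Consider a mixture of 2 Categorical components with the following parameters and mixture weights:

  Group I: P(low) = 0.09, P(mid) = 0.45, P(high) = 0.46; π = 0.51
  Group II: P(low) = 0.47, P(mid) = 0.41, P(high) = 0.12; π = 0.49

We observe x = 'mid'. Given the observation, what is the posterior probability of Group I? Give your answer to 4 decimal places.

P(component k | x) = π_k·f_k(x) / marginal(x), where marginal(x) = Σ_j π_j·f_j(x).
Evaluate each component's likelihood at the observed value:
  f_I = P(mid | comp) = 0.45
  f_II = P(mid | comp) = 0.41
Multiply by the mixture weights:
  π_I·f_I = 0.51 × 0.45 = 0.2295
  π_II·f_II = 0.49 × 0.41 = 0.2009
Evidence: 0.2295 + 0.2009 = 0.4304
So the posterior for Group I is 0.2295 / 0.4304 ≈ 0.5332.

0.5332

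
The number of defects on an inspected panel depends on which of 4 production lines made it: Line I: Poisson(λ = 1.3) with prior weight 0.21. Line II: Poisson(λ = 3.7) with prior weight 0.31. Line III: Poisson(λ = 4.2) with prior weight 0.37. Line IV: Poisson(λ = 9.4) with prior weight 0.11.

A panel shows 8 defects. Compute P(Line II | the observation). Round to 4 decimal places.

0.1977

The responsibility of component k is π_k f_k(x) divided by Σ_j π_j f_j(x).
Poisson probabilities:
  p_I = 5.5137e-05
  p_II = 0.0215379
  p_III = 0.0360111
  p_IV = 0.125065
Multiply by the mixture weights:
  π_I·p_I = 0.21 × 5.5137e-05 = 1.15788e-05
  π_II·p_II = 0.31 × 0.0215379 = 0.00667675
  π_III·p_III = 0.37 × 0.0360111 = 0.0133241
  π_IV·p_IV = 0.11 × 0.125065 = 0.0137571
Marginal: 1.15788e-05 + 0.00667675 + 0.0133241 + 0.0137571 = 0.0337696
So the posterior for Line II is 0.00667675 / 0.0337696 ≈ 0.1977.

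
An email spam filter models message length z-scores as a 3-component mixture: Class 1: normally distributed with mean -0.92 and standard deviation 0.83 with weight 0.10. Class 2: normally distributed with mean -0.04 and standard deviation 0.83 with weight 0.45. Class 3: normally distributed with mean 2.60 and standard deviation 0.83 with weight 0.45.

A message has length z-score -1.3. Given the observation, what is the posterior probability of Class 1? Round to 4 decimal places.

By Bayes' theorem, P(k | x) = π_k f_k(x) / Σ_j π_j f_j(x).
Evaluate each component's likelihood at the observed value:
  p_1 = 0.432828
  p_2 = 0.151847
  p_3 = 7.71806e-06
Weight by the priors:
  π_1·p_1 = 0.10 × 0.432828 = 0.0432828
  π_2·p_2 = 0.45 × 0.151847 = 0.0683312
  π_3·p_3 = 0.45 × 7.71806e-06 = 3.47313e-06
Denominator: 0.0432828 + 0.0683312 + 3.47313e-06 = 0.111618
So the posterior for Class 1 is 0.0432828 / 0.111618 ≈ 0.3878.

0.3878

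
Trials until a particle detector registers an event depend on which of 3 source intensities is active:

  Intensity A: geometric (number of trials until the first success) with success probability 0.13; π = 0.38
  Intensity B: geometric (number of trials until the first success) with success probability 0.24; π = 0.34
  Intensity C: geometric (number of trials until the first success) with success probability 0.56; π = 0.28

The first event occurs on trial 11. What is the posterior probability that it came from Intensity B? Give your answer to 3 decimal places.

0.299

Posterior ∝ prior × likelihood, so P(k | x) ∝ π_k f_k(x); normalise over all components.
Evaluate each component's likelihood at the observed value:
  p_A = 0.032295
  p_B = 0.0154293
  p_C = 0.000152305
Weight by the priors:
  π_A·p_A = 0.38 × 0.032295 = 0.0122721
  π_B·p_B = 0.34 × 0.0154293 = 0.00524597
  π_C·p_C = 0.28 × 0.000152305 = 4.26455e-05
Evidence: 0.0122721 + 0.00524597 + 4.26455e-05 = 0.0175607
So the posterior for Intensity B is 0.00524597 / 0.0175607 ≈ 0.299.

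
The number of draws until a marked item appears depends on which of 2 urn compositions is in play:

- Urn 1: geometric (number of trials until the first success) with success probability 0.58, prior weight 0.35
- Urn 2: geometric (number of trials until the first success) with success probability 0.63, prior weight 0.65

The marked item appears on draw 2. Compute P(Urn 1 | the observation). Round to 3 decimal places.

By Bayes' theorem, P(k | x) = π_k f_k(x) / Σ_j π_j f_j(x).
Evaluate each component's likelihood at the observed value:
  f_1 = 0.58·(1−0.58)^1 = 0.58·0.42 = 0.2436
  f_2 = 0.63·(1−0.63)^1 = 0.63·0.37 = 0.2331
Prior × likelihood for each component:
  π_1·f_1 = 0.35 × 0.2436 = 0.08526
  π_2·f_2 = 0.65 × 0.2331 = 0.151515
Evidence: 0.08526 + 0.151515 = 0.236775
Responsibility of Urn 1: 0.08526 / 0.236775 ≈ 0.360

0.360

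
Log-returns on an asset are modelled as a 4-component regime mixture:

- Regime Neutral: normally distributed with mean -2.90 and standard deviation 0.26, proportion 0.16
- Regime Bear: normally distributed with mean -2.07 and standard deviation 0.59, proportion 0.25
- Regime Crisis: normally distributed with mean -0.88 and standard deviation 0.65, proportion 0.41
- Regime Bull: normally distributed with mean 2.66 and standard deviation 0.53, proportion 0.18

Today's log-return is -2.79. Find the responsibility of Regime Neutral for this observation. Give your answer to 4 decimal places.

0.7286

The responsibility of component k is π_k f_k(x) divided by Σ_j π_j f_j(x).
Component likelihoods at x = -2.79:
  p_Neutral = (1/(0.26·√(2π)))·exp(−(-2.79−-2.90)²/(2·0.26²)) = 1.534393·exp(-0.08950) = 1.40304
  p_Bear = (1/(0.59·√(2π)))·exp(−(-2.79−-2.07)²/(2·0.59²)) = 0.676173·exp(-0.74461) = 0.321127
  p_Crisis = (1/(0.65·√(2π)))·exp(−(-2.79−-0.88)²/(2·0.65²)) = 0.613757·exp(-4.31728) = 0.00818515
  p_Bull = (1/(0.53·√(2π)))·exp(−(-2.79−2.66)²/(2·0.53²)) = 0.752721·exp(-52.87024) = 8.22965e-24
Weight by the priors:
  π_Neutral·p_Neutral = 0.16 × 1.40304 = 0.224486
  π_Bear·p_Bear = 0.25 × 0.321127 = 0.0802817
  π_Crisis·p_Crisis = 0.41 × 0.00818515 = 0.00335591
  π_Bull·p_Bull = 0.18 × 8.22965e-24 = 1.48134e-24
Evidence: 0.224486 + 0.0802817 + 0.00335591 + 1.48134e-24 = 0.308123
P(Regime Neutral | x) ≈ 0.7286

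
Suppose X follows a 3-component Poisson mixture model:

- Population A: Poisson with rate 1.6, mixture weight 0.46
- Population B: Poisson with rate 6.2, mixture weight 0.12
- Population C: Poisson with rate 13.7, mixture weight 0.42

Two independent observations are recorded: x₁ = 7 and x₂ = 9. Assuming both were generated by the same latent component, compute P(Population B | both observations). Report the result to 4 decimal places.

Posterior ∝ prior × likelihood, so P(k | x) ∝ π_k f_k(x); normalise over all components.
Since both observations come from the same component, the likelihood for component k is f_k(x₁)·f_k(x₂).
  p_A = [0.00107532] × [3.82336e-05] = 4.11134e-08
  p_B = [0.141803] × [0.0757071] = 0.0107355
  p_C = [0.0201734] × [0.0525881] = 0.00106088
Multiply by the mixture weights:
  π_A·p_A = 0.46 × 4.11134e-08 = 1.89122e-08
  π_B·p_B = 0.12 × 0.0107355 = 0.00128826
  π_C·p_C = 0.42 × 0.00106088 = 0.00044557
Evidence: 1.89122e-08 + 0.00128826 + 0.00044557 = 0.00173385
P(Population B | x₁,x₂) ≈ 0.7430

0.7430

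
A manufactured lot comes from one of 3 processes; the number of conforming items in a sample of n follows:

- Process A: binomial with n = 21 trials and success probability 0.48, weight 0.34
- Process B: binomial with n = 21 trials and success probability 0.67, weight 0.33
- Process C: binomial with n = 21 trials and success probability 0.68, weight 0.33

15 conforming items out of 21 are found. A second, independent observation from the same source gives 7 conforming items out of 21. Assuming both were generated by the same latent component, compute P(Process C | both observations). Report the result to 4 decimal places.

0.0969

By Bayes' theorem, P(k | x) = π_k f_k(x) / Σ_j π_j f_j(x).
Since both observations come from the same component, the likelihood for component k is f_k(x₁)·f_k(x₂).
  p_A = [C(21,15)·0.48^15·0.52^6 = 54264·1.65432e-05·0.0197706 = 0.017748] × [0.0721507] = 0.00128053
  p_B = [C(21,15)·0.67^15·0.33^6 = 54264·0.00246106·0.00129147 = 0.172472] × [0.00128004] = 0.000220771
  p_C = [C(21,15)·0.68^15·0.32^6 = 54264·0.0030735·0.00107374 = 0.179079] × [0.000922926] = 0.000165277
Multiply by the mixture weights:
  π_A·p_A = 0.34 × 0.00128053 = 0.000435381
  π_B·p_B = 0.33 × 0.000220771 = 7.28543e-05
  π_C·p_C = 0.33 × 0.000165277 = 5.45414e-05
Normaliser: 0.000435381 + 7.28543e-05 + 5.45414e-05 = 0.000562777
Responsibility of Process C: 5.45414e-05 / 0.000562777 ≈ 0.0969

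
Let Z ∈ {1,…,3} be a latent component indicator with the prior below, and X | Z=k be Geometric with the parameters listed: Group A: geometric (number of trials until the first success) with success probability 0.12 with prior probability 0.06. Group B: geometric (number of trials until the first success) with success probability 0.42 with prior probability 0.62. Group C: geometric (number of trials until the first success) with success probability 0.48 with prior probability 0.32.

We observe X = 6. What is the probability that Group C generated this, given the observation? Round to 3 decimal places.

0.218

Apply Bayes' rule: the posterior for each component is proportional to its prior times its likelihood at x.
Evaluate each component's likelihood at the observed value:
  p_A = 0.12·(1−0.12)^5 = 0.12·0.527732 = 0.0633278
  p_B = 0.42·(1−0.42)^5 = 0.42·0.0656357 = 0.027567
  p_C = 0.48·(1−0.48)^5 = 0.48·0.0380204 = 0.0182498
Unnormalised posteriors:
  P(Z=A)·p_A = 0.06 × 0.0633278 = 0.00379967
  P(Z=B)·p_B = 0.62 × 0.027567 = 0.0170915
  P(Z=C)·p_C = 0.32 × 0.0182498 = 0.00583993
Evidence: 0.00379967 + 0.0170915 + 0.00583993 = 0.0267311
P(Group C | 6) ≈ 0.218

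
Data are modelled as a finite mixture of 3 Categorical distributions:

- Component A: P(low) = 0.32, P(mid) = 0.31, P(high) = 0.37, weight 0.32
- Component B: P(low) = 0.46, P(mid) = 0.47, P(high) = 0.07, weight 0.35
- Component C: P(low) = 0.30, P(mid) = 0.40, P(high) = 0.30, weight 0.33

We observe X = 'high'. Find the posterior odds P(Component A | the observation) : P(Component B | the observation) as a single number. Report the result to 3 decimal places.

Since P(k|x) ∝ π_k f_k(x), the posterior odds are π_i f_i(x) / (π_j f_j(x)).
Evaluate each component's likelihood at the observed value:
  f_A = 0.37
  f_B = 0.07
  f_C = 0.3
Posterior odds = (π_A·f_A) / (π_B·f_B) = (0.32·0.37) / (0.35·0.07) = 0.1184 / 0.0245 ≈ 4.833

4.833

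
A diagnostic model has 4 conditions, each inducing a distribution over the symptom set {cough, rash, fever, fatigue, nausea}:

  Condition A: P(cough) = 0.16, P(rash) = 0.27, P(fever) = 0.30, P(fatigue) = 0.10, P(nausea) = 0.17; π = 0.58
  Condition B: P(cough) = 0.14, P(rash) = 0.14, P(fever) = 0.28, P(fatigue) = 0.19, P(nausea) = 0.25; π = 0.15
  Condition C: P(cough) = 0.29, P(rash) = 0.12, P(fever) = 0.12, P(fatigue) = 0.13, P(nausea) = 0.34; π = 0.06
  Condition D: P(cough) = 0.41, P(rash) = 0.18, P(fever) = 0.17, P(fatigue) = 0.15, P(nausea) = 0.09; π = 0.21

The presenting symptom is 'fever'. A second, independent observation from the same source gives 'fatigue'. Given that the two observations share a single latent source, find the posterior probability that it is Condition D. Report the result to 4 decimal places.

0.1691

P(component k | x) = w_k·f_k(x) / marginal(x), where marginal(x) = Σ_j w_j·f_j(x).
Since both observations come from the same component, the likelihood for component k is f_k(x₁)·f_k(x₂).
  f_A = [0.3] × [0.1] = 0.03
  f_B = [0.28] × [0.19] = 0.0532
  f_C = [0.12] × [0.13] = 0.0156
  f_D = [0.17] × [0.15] = 0.0255
Prior × likelihood for each component:
  w_A·f_A = 0.58 × 0.03 = 0.0174
  w_B·f_B = 0.15 × 0.0532 = 0.00798
  w_C·f_C = 0.06 × 0.0156 = 0.000936
  w_D·f_D = 0.21 × 0.0255 = 0.005355
Normaliser: 0.0174 + 0.00798 + 0.000936 + 0.005355 = 0.031671
Responsibility of Condition D: 0.005355 / 0.031671 ≈ 0.1691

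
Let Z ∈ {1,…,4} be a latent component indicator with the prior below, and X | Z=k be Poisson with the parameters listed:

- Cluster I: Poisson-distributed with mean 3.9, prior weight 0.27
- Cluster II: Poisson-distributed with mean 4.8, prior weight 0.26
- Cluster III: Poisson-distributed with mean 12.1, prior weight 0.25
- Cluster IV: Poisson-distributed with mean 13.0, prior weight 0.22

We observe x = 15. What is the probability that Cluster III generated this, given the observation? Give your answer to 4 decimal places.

0.4875

By Bayes' theorem, P(k | x) = π_k f_k(x) / Σ_j π_j f_j(x).
Poisson probabilities:
  f_I = 1.1369e-05
  f_II = 0.000104113
  f_III = 0.0741853
  f_IV = 0.0884754
Multiply by the mixture weights:
  π_I·f_I = 0.27 × 1.1369e-05 = 3.06962e-06
  π_II·f_II = 0.26 × 0.000104113 = 2.70694e-05
  π_III·f_III = 0.25 × 0.0741853 = 0.0185463
  π_IV·f_IV = 0.22 × 0.0884754 = 0.0194646
Denominator: 3.06962e-06 + 2.70694e-05 + 0.0185463 + 0.0194646 = 0.038041
So the posterior for Cluster III is 0.0185463 / 0.038041 ≈ 0.4875.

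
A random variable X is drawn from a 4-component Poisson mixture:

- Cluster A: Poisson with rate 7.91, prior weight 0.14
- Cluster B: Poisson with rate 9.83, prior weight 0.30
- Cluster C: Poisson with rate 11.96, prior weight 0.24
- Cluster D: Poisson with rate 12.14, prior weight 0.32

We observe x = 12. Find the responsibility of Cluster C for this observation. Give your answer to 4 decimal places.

P(component k | x) = P(Z=k)·f_k(x) / marginal(x), where marginal(x) = Σ_j P(Z=j)·f_j(x).
Poisson probabilities:
  L_A = e^(−7.91)·7.91^12/12! = 0.0459739
  L_B = e^(−9.83)·9.83^12/12! = 0.0914514
  L_C = e^(−11.96)·11.96^12/12! = 0.11436
  L_D = e^(−12.14)·12.14^12/12! = 0.114275
Unnormalised posteriors:
  P(Z=A)·L_A = 0.14 × 0.0459739 = 0.00643635
  P(Z=B)·L_B = 0.30 × 0.0914514 = 0.0274354
  P(Z=C)·L_C = 0.24 × 0.11436 = 0.0274465
  P(Z=D)·L_D = 0.32 × 0.114275 = 0.0365681
Normaliser: 0.00643635 + 0.0274354 + 0.0274465 + 0.0365681 = 0.0978863
So the posterior for Cluster C is 0.0274465 / 0.0978863 ≈ 0.2804.

0.2804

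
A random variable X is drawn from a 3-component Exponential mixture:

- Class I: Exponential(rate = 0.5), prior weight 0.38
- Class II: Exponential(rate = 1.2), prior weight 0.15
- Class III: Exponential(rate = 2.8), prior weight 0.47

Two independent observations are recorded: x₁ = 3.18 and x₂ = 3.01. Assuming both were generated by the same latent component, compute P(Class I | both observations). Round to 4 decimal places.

0.9710

The responsibility of component k is w_k f_k(x) divided by Σ_j w_j f_j(x).
Since both observations come from the same component, the likelihood for component k is f_k(x₁)·f_k(x₂).
  p_I = [0.5·e^(−0.5·3.18) = 0.5·e^(−1.5900) = 0.101963] × [0.111009] = 0.0113188
  p_II = [1.2·e^(−1.2·3.18) = 1.2·e^(−3.8160) = 0.0264188] × [0.0323974] = 0.0008559
  p_III = [2.8·e^(−2.8·3.18) = 2.8·e^(−8.9040) = 0.000380364] × [0.000612243] = 2.32876e-07
Unnormalised posteriors:
  w_I·p_I = 0.38 × 0.0113188 = 0.00430113
  w_II·p_II = 0.15 × 0.0008559 = 0.000128385
  w_III·p_III = 0.47 × 2.32876e-07 = 1.09452e-07
Normaliser: 0.00430113 + 0.000128385 + 1.09452e-07 = 0.00442962
So the posterior for Class I is 0.00430113 / 0.00442962 ≈ 0.9710.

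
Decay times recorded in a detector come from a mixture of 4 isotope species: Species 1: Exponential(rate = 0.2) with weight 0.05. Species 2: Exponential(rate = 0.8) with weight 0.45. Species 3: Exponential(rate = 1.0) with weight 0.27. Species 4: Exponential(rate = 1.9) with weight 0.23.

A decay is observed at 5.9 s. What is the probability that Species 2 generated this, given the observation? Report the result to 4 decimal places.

0.4567

Apply Bayes' rule: the posterior for each component is proportional to its prior times its likelihood at x.
Component likelihoods at x = 5.9 s:
  f_1 = 0.0614557
  f_2 = 0.00713214
  f_3 = 0.00273944
  f_4 = 2.57225e-05
Unnormalised posteriors:
  P(Z=1)·f_1 = 0.05 × 0.0614557 = 0.00307279
  P(Z=2)·f_2 = 0.45 × 0.00713214 = 0.00320946
  P(Z=3)·f_3 = 0.27 × 0.00273944 = 0.00073965
  P(Z=4)·f_4 = 0.23 × 2.57225e-05 = 5.91617e-06
Evidence: 0.00307279 + 0.00320946 + 0.00073965 + 5.91617e-06 = 0.00702782
P(Species 2 | x) = 0.00320946 / 0.00702782 ≈ 0.4567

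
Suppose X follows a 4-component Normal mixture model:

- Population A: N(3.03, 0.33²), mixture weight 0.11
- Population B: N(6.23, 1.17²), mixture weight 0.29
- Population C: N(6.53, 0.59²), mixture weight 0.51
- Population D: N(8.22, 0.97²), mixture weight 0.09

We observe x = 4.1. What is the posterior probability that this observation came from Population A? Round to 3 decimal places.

P(component k | x) = P(Z=k)·f_k(x) / marginal(x), where marginal(x) = Σ_j P(Z=j)·f_j(x).
Evaluate each component's likelihood at the observed value:
  p_A = (1/(0.33·√(2π)))·exp(−(4.1−3.03)²/(2·0.33²)) = 1.208916·exp(-5.25666) = 0.00630172
  p_B = (1/(1.17·√(2π)))·exp(−(4.1−6.23)²/(2·1.17²)) = 0.340976·exp(-1.65713) = 0.065019
  p_C = (1/(0.59·√(2π)))·exp(−(4.1−6.53)²/(2·0.59²)) = 0.676173·exp(-8.48161) = 0.000140133
  p_D = (1/(0.97·√(2π)))·exp(−(4.1−8.22)²/(2·0.97²)) = 0.411281·exp(-9.02030) = 4.97361e-05
Weight by the priors:
  P(Z=A)·p_A = 0.11 × 0.00630172 = 0.000693189
  P(Z=B)·p_B = 0.29 × 0.065019 = 0.0188555
  P(Z=C)·p_C = 0.51 × 0.000140133 = 7.14677e-05
  P(Z=D)·p_D = 0.09 × 4.97361e-05 = 4.47625e-06
Marginal: 0.000693189 + 0.0188555 + 7.14677e-05 + 4.47625e-06 = 0.0196246
P(Population A | the observation) ≈ 0.035

0.035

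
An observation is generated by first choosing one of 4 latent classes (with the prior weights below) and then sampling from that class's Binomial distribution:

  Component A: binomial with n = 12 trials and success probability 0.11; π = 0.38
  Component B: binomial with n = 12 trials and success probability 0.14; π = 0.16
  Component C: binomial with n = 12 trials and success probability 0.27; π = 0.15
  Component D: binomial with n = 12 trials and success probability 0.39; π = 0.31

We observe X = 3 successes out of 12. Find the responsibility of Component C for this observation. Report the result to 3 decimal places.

The responsibility of component k is π_k f_k(x) divided by Σ_j π_j f_j(x).
Evaluate each component's likelihood at the observed value:
  p_A = 0.102591
  p_B = 0.155343
  p_C = 0.254929
  p_D = 0.152611
Unnormalised posteriors:
  π_A·p_A = 0.38 × 0.102591 = 0.0389847
  π_B·p_B = 0.16 × 0.155343 = 0.0248549
  π_C·p_C = 0.15 × 0.254929 = 0.0382394
  π_D·p_D = 0.31 × 0.152611 = 0.0473093
Denominator: 0.0389847 + 0.0248549 + 0.0382394 + 0.0473093 = 0.149388
So the posterior for Component C is 0.0382394 / 0.149388 ≈ 0.256.

0.256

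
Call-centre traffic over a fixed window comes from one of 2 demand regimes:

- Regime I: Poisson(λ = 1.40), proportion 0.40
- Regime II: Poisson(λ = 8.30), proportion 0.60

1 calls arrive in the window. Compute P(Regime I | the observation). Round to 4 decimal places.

0.9911

Posterior ∝ prior × likelihood, so P(k | x) ∝ π_k f_k(x); normalise over all components.
Evaluate each component's likelihood at the observed value:
  f_I = e^(−1.40)·1.40^1/1! = 0.345236
  f_II = e^(−8.30)·8.30^1/1! = 0.00206269
Weight by the priors:
  π_I·f_I = 0.40 × 0.345236 = 0.138094
  π_II·f_II = 0.60 × 0.00206269 = 0.00123761
Normaliser: 0.138094 + 0.00123761 = 0.139332
P(Regime I | x) ≈ 0.9911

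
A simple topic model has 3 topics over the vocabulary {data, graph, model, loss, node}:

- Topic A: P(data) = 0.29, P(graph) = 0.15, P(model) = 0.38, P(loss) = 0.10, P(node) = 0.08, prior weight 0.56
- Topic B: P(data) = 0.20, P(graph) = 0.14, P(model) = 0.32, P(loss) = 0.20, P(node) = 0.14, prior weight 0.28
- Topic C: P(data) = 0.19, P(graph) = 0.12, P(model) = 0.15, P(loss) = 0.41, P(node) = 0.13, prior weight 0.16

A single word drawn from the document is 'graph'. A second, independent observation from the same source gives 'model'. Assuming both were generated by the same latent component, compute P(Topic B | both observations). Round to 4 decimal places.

The responsibility of component k is w_k f_k(x) divided by Σ_j w_j f_j(x).
Since both observations come from the same component, the likelihood for component k is f_k(x₁)·f_k(x₂).
  f_A = [P(graph | comp) = 0.15] × [0.38] = 0.057
  f_B = [P(graph | comp) = 0.14] × [0.32] = 0.0448
  f_C = [P(graph | comp) = 0.12] × [0.15] = 0.018
Weight by the priors:
  w_A·f_A = 0.56 × 0.057 = 0.03192
  w_B·f_B = 0.28 × 0.0448 = 0.012544
  w_C·f_C = 0.16 × 0.018 = 0.00288
Sum: 0.03192 + 0.012544 + 0.00288 = 0.047344
P(Topic B | x₁,x₂) = 0.012544 / 0.047344 ≈ 0.2650

0.2650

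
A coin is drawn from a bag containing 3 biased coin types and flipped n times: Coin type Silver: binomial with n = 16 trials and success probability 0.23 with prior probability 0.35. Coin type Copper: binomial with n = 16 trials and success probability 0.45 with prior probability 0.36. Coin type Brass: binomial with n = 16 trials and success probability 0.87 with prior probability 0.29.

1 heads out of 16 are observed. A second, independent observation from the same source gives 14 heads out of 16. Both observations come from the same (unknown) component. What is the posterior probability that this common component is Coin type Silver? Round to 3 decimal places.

P(component k | x) = P(Z=k)·f_k(x) / marginal(x), where marginal(x) = Σ_j P(Z=j)·f_j(x).
Since both observations come from the same component, the likelihood for component k is f_k(x₁)·f_k(x₂).
  p_Silver = [C(16,1)·0.23^1·0.77^15 = 16·0.23·0.0198317 = 0.0729808] × [8.24807e-08] = 6.01951e-09
  p_Copper = [C(16,1)·0.45^1·0.55^15 = 16·0.45·0.000127479 = 0.000917852] × [0.000506853] = 4.65216e-07
  p_Brass = [C(16,1)·0.87^1·0.13^15 = 16·0.87·5.11859e-14 = 7.12508e-13] × [0.288627] = 2.05649e-13
Multiply by the mixture weights:
  P(Z=Silver)·p_Silver = 0.35 × 6.01951e-09 = 2.10683e-09
  P(Z=Copper)·p_Copper = 0.36 × 4.65216e-07 = 1.67478e-07
  P(Z=Brass)·p_Brass = 0.29 × 2.05649e-13 = 5.96383e-14
Sum: 2.10683e-09 + 1.67478e-07 + 5.96383e-14 = 1.69585e-07
P(Coin type Silver | x) = 2.10683e-09 / 1.69585e-07 ≈ 0.012

0.012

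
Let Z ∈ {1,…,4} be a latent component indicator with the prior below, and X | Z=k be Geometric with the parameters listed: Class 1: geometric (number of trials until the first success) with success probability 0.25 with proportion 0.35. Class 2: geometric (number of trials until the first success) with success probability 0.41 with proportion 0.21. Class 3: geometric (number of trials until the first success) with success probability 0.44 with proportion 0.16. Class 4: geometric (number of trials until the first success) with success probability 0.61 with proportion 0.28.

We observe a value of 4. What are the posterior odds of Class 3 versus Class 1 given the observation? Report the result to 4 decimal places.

0.3349

The posterior odds equal the prior odds times the likelihood ratio: (π_i/π_j)·(f_i(x)/f_j(x)).
Geometric probabilities:
  f_1 = 0.25·(1−0.25)^3 = 0.25·0.421875 = 0.105469
  f_2 = 0.41·(1−0.41)^3 = 0.41·0.205379 = 0.0842054
  f_3 = 0.44·(1−0.44)^3 = 0.44·0.175616 = 0.077271
  f_4 = 0.61·(1−0.61)^3 = 0.61·0.059319 = 0.0361846
Posterior odds = (π_3·f_3) / (π_1·f_1) = (0.16·0.077271) / (0.35·0.105469) = 0.0123634 / 0.0369141 ≈ 0.3349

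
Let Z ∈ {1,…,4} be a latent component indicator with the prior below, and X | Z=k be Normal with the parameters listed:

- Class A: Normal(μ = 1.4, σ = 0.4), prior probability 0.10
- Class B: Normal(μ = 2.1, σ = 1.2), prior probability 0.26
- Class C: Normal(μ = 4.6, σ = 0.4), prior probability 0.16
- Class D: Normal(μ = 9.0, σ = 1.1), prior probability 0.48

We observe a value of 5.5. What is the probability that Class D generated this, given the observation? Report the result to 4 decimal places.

Posterior ∝ prior × likelihood, so P(k | x) ∝ w_k f_k(x); normalise over all components.
Component likelihoods at x = 5.5:
  L_A = (1/(0.4·√(2π)))·exp(−(5.5−1.4)²/(2·0.4²)) = 0.997356·exp(-52.53125) = 1.53045e-23
  L_B = (1/(1.2·√(2π)))·exp(−(5.5−2.1)²/(2·1.2²)) = 0.332452·exp(-4.01389) = 0.00600508
  L_C = (1/(0.4·√(2π)))·exp(−(5.5−4.6)²/(2·0.4²)) = 0.997356·exp(-2.53125) = 0.0793491
  L_D = (1/(1.1·√(2π)))·exp(−(5.5−9.0)²/(2·1.1²)) = 0.362675·exp(-5.06198) = 0.00229681
Prior × likelihood for each component:
  w_A·L_A = 0.10 × 1.53045e-23 = 1.53045e-24
  w_B·L_B = 0.26 × 0.00600508 = 0.00156132
  w_C·L_C = 0.16 × 0.0793491 = 0.0126959
  w_D·L_D = 0.48 × 0.00229681 = 0.00110247
Sum: 1.53045e-24 + 0.00156132 + 0.0126959 + 0.00110247 = 0.0153597
So the posterior for Class D is 0.00110247 / 0.0153597 ≈ 0.0718.

0.0718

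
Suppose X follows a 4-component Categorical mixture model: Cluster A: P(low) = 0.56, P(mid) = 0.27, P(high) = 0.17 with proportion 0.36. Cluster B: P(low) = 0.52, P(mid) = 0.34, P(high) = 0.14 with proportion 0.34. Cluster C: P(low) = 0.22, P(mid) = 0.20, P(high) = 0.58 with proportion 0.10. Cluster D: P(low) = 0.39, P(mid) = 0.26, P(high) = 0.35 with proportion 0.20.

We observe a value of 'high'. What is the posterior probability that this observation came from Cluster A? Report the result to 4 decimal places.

By Bayes' theorem, P(k | x) = P(Z=k) f_k(x) / Σ_j P(Z=j) f_j(x).
Categorical probabilities:
  p_A = 0.17
  p_B = 0.14
  p_C = 0.58
  p_D = 0.35
Multiply by the mixture weights:
  P(Z=A)·p_A = 0.36 × 0.17 = 0.0612
  P(Z=B)·p_B = 0.34 × 0.14 = 0.0476
  P(Z=C)·p_C = 0.10 × 0.58 = 0.058
  P(Z=D)·p_D = 0.20 × 0.35 = 0.07
Normaliser: 0.0612 + 0.0476 + 0.058 + 0.07 = 0.2368
P(Cluster A | data) = 0.0612 / 0.2368 ≈ 0.2584

0.2584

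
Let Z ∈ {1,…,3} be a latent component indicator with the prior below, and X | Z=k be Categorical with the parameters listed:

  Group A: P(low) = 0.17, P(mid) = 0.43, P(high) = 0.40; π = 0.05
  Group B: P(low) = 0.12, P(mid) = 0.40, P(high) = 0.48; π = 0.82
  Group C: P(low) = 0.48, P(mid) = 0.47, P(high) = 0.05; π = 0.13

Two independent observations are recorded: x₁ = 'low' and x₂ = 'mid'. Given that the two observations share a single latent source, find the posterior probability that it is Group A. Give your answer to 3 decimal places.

By Bayes' theorem, P(k | x) = P(Z=k) f_k(x) / Σ_j P(Z=j) f_j(x).
Since both observations come from the same component, the likelihood for component k is f_k(x₁)·f_k(x₂).
  p_A = [P(low | comp) = 0.17] × [0.43] = 0.0731
  p_B = [P(low | comp) = 0.12] × [0.4] = 0.048
  p_C = [P(low | comp) = 0.48] × [0.47] = 0.2256
Unnormalised posteriors:
  P(Z=A)·p_A = 0.05 × 0.0731 = 0.003655
  P(Z=B)·p_B = 0.82 × 0.048 = 0.03936
  P(Z=C)·p_C = 0.13 × 0.2256 = 0.029328
Denominator: 0.003655 + 0.03936 + 0.029328 = 0.072343
Responsibility of Group A: 0.003655 / 0.072343 ≈ 0.051

0.051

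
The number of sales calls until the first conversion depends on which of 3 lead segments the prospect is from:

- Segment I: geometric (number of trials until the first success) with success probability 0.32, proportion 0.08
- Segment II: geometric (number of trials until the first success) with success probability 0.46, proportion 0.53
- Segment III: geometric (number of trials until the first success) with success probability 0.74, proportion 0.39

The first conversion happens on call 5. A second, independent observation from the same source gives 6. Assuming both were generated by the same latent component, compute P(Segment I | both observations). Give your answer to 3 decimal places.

By Bayes' theorem, P(k | x) = π_k f_k(x) / Σ_j π_j f_j(x).
Since both observations come from the same component, the likelihood for component k is f_k(x₁)·f_k(x₂).
  L_I = [0.0684204] × [0.0465259] = 0.00318332
  L_II = [0.0391141] × [0.0211216] = 0.000826151
  L_III = [0.00338162] × [0.000879222] = 2.9732e-06
Prior × likelihood for each component:
  π_I·L_I = 0.08 × 0.00318332 = 0.000254666
  π_II·L_II = 0.53 × 0.000826151 = 0.00043786
  π_III·L_III = 0.39 × 2.9732e-06 = 1.15955e-06
Marginal: 0.000254666 + 0.00043786 + 1.15955e-06 = 0.000693685
P(Segment I | x) = 0.000254666 / 0.000693685 ≈ 0.367

0.367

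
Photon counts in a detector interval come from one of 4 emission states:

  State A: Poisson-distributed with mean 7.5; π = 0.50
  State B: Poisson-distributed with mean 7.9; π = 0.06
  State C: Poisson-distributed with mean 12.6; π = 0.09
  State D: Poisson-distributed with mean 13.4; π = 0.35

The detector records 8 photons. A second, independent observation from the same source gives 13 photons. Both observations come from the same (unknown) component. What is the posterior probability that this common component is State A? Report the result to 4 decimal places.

0.3918

Apply Bayes' rule: the posterior for each component is proportional to its prior times its likelihood at x.
Since both observations come from the same component, the likelihood for component k is f_k(x₁)·f_k(x₂).
  p_A = [e^(−7.5)·7.5^8/8! = 0.137329] × [0.0211012] = 0.0028978
  p_B = [e^(−7.9)·7.9^8/8! = 0.139499] × [0.0277936] = 0.00387717
  p_C = [e^(−12.6)·12.6^8/8! = 0.0531292] × [0.109251] = 0.00580443
  p_D = [e^(−13.4)·13.4^8/8! = 0.0390636] × [0.109279] = 0.00426882
Multiply by the mixture weights:
  π_A·p_A = 0.50 × 0.0028978 = 0.0014489
  π_B·p_B = 0.06 × 0.00387717 = 0.00023263
  π_C·p_C = 0.09 × 0.00580443 = 0.000522399
  π_D·p_D = 0.35 × 0.00426882 = 0.00149409
Denominator: 0.0014489 + 0.00023263 + 0.000522399 + 0.00149409 = 0.00369802
Responsibility of State A: 0.0014489 / 0.00369802 ≈ 0.3918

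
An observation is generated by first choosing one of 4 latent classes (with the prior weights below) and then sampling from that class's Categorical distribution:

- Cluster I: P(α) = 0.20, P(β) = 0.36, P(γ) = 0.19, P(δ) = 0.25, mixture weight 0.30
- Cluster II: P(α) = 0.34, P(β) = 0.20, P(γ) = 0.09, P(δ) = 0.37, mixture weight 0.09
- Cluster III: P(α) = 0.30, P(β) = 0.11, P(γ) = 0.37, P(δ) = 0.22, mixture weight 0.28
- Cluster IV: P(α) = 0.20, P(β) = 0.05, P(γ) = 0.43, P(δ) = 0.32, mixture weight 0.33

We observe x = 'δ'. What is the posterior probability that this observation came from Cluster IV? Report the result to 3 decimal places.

0.383

P(component k | x) = P(Z=k)·f_k(x) / marginal(x), where marginal(x) = Σ_j P(Z=j)·f_j(x).
Evaluate each component's likelihood at the observed value:
  L_I = 0.25
  L_II = 0.37
  L_III = 0.22
  L_IV = 0.32
Unnormalised posteriors:
  P(Z=I)·L_I = 0.30 × 0.25 = 0.075
  P(Z=II)·L_II = 0.09 × 0.37 = 0.0333
  P(Z=III)·L_III = 0.28 × 0.22 = 0.0616
  P(Z=IV)·L_IV = 0.33 × 0.32 = 0.1056
Sum: 0.075 + 0.0333 + 0.0616 + 0.1056 = 0.2755
P(Cluster IV | x) = 0.1056 / 0.2755 ≈ 0.383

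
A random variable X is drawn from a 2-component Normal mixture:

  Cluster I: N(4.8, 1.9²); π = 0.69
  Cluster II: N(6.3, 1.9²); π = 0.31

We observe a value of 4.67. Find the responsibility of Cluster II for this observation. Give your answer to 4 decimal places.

0.2376

The responsibility of component k is π_k f_k(x) divided by Σ_j π_j f_j(x).
Evaluate each component's likelihood at the observed value:
  f_I = 0.209479
  f_II = 0.145325
Unnormalised posteriors:
  π_I·f_I = 0.69 × 0.209479 = 0.14454
  π_II·f_II = 0.31 × 0.145325 = 0.0450507
Evidence: 0.14454 + 0.0450507 = 0.189591
P(Cluster II | data) ≈ 0.2376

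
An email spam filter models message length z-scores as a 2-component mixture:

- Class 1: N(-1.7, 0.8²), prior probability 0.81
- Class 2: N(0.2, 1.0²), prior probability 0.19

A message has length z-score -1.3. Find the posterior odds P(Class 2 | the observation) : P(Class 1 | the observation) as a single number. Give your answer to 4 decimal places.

Only the two components matter; the odds are (w_i f_i(x)) / (w_j f_j(x)).
Component likelihoods at x = -1.3:
  L_1 = (1/(0.8·√(2π)))·exp(−(-1.3−-1.7)²/(2·0.8²)) = 0.498678·exp(-0.12500) = 0.440082
  L_2 = (1/(1.0·√(2π)))·exp(−(-1.3−0.2)²/(2·1.0²)) = 0.398942·exp(-1.12500) = 0.129518
Odds = (0.19/0.81) × (0.129518/0.440082) = 0.234568 × 0.294304 ≈ 0.0690

0.0690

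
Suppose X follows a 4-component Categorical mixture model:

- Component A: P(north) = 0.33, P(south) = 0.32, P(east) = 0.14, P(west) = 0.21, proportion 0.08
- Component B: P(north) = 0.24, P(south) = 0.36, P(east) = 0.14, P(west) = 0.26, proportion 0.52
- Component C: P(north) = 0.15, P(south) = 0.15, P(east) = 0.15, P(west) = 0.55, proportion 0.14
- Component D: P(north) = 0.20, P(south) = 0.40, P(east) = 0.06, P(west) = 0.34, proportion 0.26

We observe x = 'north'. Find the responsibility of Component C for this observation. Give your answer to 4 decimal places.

Posterior ∝ prior × likelihood, so P(k | x) ∝ P(Z=k) f_k(x); normalise over all components.
Categorical probabilities:
  f_A = 0.33
  f_B = 0.24
  f_C = 0.15
  f_D = 0.2
Prior × likelihood for each component:
  P(Z=A)·f_A = 0.08 × 0.33 = 0.0264
  P(Z=B)·f_B = 0.52 × 0.24 = 0.1248
  P(Z=C)·f_C = 0.14 × 0.15 = 0.021
  P(Z=D)·f_D = 0.26 × 0.2 = 0.052
Evidence: 0.0264 + 0.1248 + 0.021 + 0.052 = 0.2242
So the posterior for Component C is 0.021 / 0.2242 ≈ 0.0937.

0.0937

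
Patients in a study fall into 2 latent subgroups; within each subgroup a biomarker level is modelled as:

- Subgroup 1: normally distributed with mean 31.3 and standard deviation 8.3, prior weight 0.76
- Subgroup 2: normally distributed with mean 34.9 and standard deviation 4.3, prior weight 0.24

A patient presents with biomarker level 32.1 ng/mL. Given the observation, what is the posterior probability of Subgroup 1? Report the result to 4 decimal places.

Apply Bayes' rule: the posterior for each component is proportional to its prior times its likelihood at x.
Evaluate each component's likelihood at the observed value:
  f_1 = 0.0478426
  f_2 = 0.0750531
Multiply by the mixture weights:
  π_1·f_1 = 0.76 × 0.0478426 = 0.0363604
  π_2·f_2 = 0.24 × 0.0750531 = 0.0180127
Evidence: 0.0363604 + 0.0180127 = 0.0543731
P(Subgroup 1 | the observation) = 0.0363604 / 0.0543731 ≈ 0.6687

0.6687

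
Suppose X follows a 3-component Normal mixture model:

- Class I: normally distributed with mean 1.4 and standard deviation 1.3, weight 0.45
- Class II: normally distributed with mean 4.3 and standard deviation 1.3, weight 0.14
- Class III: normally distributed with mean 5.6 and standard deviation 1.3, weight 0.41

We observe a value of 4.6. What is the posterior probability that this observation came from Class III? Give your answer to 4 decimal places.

0.6586

Posterior ∝ prior × likelihood, so P(k | x) ∝ w_k f_k(x); normalise over all components.
Evaluate each component's likelihood at the observed value:
  f_I = (1/(1.3·√(2π)))·exp(−(4.6−1.4)²/(2·1.3²)) = 0.306879·exp(-3.02959) = 0.0148332
  f_II = (1/(1.3·√(2π)))·exp(−(4.6−4.3)²/(2·1.3²)) = 0.306879·exp(-0.02663) = 0.298815
  f_III = (1/(1.3·√(2π)))·exp(−(4.6−5.6)²/(2·1.3²)) = 0.306879·exp(-0.29586) = 0.228285
Prior × likelihood for each component:
  w_I·f_I = 0.45 × 0.0148332 = 0.00667493
  w_II·f_II = 0.14 × 0.298815 = 0.0418341
  w_III·f_III = 0.41 × 0.228285 = 0.0935968
Normaliser: 0.00667493 + 0.0418341 + 0.0935968 = 0.142106
So the posterior for Class III is 0.0935968 / 0.142106 ≈ 0.6586.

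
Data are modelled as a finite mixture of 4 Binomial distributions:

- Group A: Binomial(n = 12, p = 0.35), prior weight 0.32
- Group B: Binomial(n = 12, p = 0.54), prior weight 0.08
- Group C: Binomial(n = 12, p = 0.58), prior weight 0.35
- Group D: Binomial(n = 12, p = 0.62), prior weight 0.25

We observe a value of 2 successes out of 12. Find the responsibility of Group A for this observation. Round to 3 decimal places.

By Bayes' theorem, P(k | x) = w_k f_k(x) / Σ_j w_j f_j(x).
Evaluate each component's likelihood at the observed value:
  L_A = 0.108846
  L_B = 0.00816413
  L_C = 0.00379221
  L_D = 0.00159281
Unnormalised posteriors:
  w_A·L_A = 0.32 × 0.108846 = 0.0348308
  w_B·L_B = 0.08 × 0.00816413 = 0.00065313
  w_C·L_C = 0.35 × 0.00379221 = 0.00132727
  w_D·L_D = 0.25 × 0.00159281 = 0.000398202
Normaliser: 0.0348308 + 0.00065313 + 0.00132727 + 0.000398202 = 0.0372094
P(Group A | x) = 0.0348308 / 0.0372094 ≈ 0.936

0.936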